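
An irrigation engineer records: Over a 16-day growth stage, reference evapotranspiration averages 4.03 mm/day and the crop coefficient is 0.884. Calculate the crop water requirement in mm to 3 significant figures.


Approach: apply the crop water requirement relation, CWR = ET0 * Kc * days.
CWR = 4.03 * 0.884 * 16 = 57.0 mm
Therefore the crop water requirement = 57.0 mm.


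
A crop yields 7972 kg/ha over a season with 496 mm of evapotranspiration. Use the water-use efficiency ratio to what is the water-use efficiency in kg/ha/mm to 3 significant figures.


Approach: apply the water-use efficiency ratio, WUE = yield/ET.
WUE = 7972 / 496 = 16.1 kg/ha/mm
Therefore the water-use efficiency = 16.1 kg/ha/mm.


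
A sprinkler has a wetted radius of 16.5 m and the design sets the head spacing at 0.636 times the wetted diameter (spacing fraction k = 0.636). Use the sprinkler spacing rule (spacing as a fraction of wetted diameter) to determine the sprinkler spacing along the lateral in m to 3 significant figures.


Approach: apply the sprinkler spacing rule (spacing as a fraction of wetted diameter), S = k*(2*R).
S = 0.636 * (2 * 16.5) = 21.0 m
Therefore the sprinkler spacing along the lateral = 21.0 m.


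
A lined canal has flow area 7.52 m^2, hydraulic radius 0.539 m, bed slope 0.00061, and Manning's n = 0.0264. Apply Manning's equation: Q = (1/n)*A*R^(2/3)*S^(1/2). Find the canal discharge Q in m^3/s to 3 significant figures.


Q = (1/0.0264) * 7.52 * 0.539^(2/3) * 0.00061^(1/2) = 4.66 m^3/s
Therefore the canal discharge Q = 4.66 m^3/s.


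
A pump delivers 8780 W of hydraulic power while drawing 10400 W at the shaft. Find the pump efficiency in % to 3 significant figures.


Approach: apply the efficiency ratio, eta = (P_out/P_in)*100.
eta = (8780 / 10400) * 100 = 84.4 %
Therefore the pump efficiency = 84.4 %.


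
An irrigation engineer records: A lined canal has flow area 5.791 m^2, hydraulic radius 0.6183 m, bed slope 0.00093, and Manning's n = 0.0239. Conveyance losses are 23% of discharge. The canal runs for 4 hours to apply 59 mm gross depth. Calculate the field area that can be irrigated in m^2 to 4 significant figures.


Approach: apply Manning's equation with a conveyance and depth budget, Q = (1/n)*A*R^(2/3)*S^(1/2); Q_field = Q*(1-loss); Area = Q_field*t/(d/1000).
Step 1 — canal discharge (Manning's equation):
  Q = (1/0.0239) * 5.791 * 0.6183^(2/3) * 0.00093^(1/2) = 5.36286 m^3/s
Step 2 — delivered flow: Q_field = 5.36286*(1 - 23/100) = 4.12940 m^3/s
Step 3 — volume delivered: V = 4.12940 * 4*3600 = 59463.4 m^3
Step 4 — area served: A = V / (depth/1000) = 59463.4 / 0.059 = 1008000 m^2
Therefore the field area that can be irrigated = 1008000 m^2.


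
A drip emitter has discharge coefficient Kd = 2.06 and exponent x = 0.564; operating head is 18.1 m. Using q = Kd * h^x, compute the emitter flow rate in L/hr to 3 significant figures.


q = 2.06 * 18.1^0.564 = 10.5 L/hr
Therefore the emitter flow rate = 10.5 L/hr.


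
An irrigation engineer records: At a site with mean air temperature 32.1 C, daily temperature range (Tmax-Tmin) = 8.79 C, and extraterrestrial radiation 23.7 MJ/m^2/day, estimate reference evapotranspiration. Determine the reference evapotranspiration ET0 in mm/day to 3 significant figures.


Approach: apply the Hargreaves-Samani method, ET0 = 0.0023*(Tmean+17.8)*sqrt(Tmax-Tmin)*0.408*Ra.
ET0 = 0.0023*(32.1+17.8)*sqrt(8.79)*0.408*23.7 = 3.29 mm/day
Therefore the reference evapotranspiration ET0 = 3.29 mm/day.


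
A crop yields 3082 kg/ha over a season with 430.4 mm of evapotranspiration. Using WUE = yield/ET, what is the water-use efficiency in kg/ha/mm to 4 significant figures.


WUE = 3082 / 430.4 = 7.161 kg/ha/mm
Therefore the water-use efficiency = 7.161 kg/ha/mm.


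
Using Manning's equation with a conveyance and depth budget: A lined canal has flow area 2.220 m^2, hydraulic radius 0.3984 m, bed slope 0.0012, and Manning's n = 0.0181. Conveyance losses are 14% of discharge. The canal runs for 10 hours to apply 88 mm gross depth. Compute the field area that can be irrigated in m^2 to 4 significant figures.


Approach: apply Manning's equation with a conveyance and depth budget, Q = (1/n)*A*R^(2/3)*S^(1/2); Q_field = Q*(1-loss); Area = Q_field*t/(d/1000).
Step 1 — canal discharge (Manning's equation):
  Q = (1/0.0181) * 2.220 * 0.3984^(2/3) * 0.0012^(1/2) = 2.30044 m^3/s
Step 2 — delivered flow: Q_field = 2.30044*(1 - 14/100) = 1.97838 m^3/s
Step 3 — volume delivered: V = 1.97838 * 10*3600 = 71221.7 m^3
Step 4 — area served: A = V / (depth/1000) = 71221.7 / 0.088 = 809300 m^2
Therefore the field area that can be irrigated = 809300 m^2.


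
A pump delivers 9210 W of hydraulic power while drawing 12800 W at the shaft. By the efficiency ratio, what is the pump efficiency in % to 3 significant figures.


Approach: apply the efficiency ratio, eta = (P_out/P_in)*100.
eta = (9210 / 12800) * 100 = 72.0 %
Therefore the pump efficiency = 72.0 %.


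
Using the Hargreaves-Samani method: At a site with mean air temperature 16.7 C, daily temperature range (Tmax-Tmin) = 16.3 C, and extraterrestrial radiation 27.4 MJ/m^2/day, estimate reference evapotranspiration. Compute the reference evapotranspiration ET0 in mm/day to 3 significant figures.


Approach: apply the Hargreaves-Samani method, ET0 = 0.0023*(Tmean+17.8)*sqrt(Tmax-Tmin)*0.408*Ra.
ET0 = 0.0023*(16.7+17.8)*sqrt(16.3)*0.408*27.4 = 3.58 mm/day
Therefore the reference evapotranspiration ET0 = 3.58 mm/day.


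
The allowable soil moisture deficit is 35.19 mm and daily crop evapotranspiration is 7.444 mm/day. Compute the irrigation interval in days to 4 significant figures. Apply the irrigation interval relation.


Approach: apply the irrigation interval relation, interval = SMD / ETc.
interval = 35.19 / 7.444 = 4.727 days
Therefore the irrigation interval = 4.727 days.


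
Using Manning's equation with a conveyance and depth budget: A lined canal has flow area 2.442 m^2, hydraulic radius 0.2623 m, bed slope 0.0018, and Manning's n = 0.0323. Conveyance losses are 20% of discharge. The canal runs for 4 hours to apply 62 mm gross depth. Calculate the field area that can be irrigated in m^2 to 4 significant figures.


Approach: apply Manning's equation with a conveyance and depth budget, Q = (1/n)*A*R^(2/3)*S^(1/2); Q_field = Q*(1-loss); Area = Q_field*t/(d/1000).
Step 1 — canal discharge (Manning's equation):
  Q = (1/0.0323) * 2.442 * 0.2623^(2/3) * 0.0018^(1/2) = 1.31435 m^3/s
Step 2 — delivered flow: Q_field = 1.31435*(1 - 20/100) = 1.05148 m^3/s
Step 3 — volume delivered: V = 1.05148 * 4*3600 = 15141.3 m^3
Step 4 — area served: A = V / (depth/1000) = 15141.3 / 0.062 = 244200 m^2
Therefore the field area that can be irrigated = 244200 m^2.


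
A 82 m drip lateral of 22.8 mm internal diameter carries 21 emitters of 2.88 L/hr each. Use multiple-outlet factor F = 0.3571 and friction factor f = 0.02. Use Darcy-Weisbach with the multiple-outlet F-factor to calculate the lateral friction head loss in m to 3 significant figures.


Approach: apply Darcy-Weisbach with the multiple-outlet F-factor, Q = n*q/(3600*1000) m^3/s; v = Q/A; hf = F*f*(L/D)*(v^2/(2g)).
Q = 21*2.88/(3600*1000) = 1.6800e-05 m^3/s
A = pi*(22.8e-3/2)^2 = 4.0828e-04 m^2, so v = Q/A = 0.041148 m/s
hf = 0.3571*0.02*(82/0.0228)*(0.041148^2/(2*9.81)) = 0.00222 m
Therefore the lateral friction head loss = 0.00222 m.


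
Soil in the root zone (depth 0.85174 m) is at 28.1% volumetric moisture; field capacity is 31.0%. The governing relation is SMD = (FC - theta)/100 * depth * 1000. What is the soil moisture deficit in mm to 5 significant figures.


SMD = (31.0 - 28.1)/100 * 0.85174 * 1000 = 24.700 mm
Therefore the soil moisture deficit = 24.700 mm.


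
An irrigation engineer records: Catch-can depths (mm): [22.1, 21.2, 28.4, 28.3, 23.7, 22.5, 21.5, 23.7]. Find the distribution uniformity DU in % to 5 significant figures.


Approach: apply the low-quarter distribution uniformity, DU = (mean of lowest quarter of readings / overall mean)*100.
sorted lowest 2 of 8: [21.2, 21.5] -> mean = 21.35000 mm
overall mean = 23.92500 mm
DU = (21.35000/23.92500)*100 = 89.237 %
Therefore the distribution uniformity DU = 89.237 %.


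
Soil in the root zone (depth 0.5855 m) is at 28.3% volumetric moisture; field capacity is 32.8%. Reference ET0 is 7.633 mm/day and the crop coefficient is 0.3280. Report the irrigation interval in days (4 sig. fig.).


Approach: apply soil-water budget scheduling, SMD = (FC-theta)/100*depth*1000; ETc = ET0*Kc; interval = SMD/ETc.
Step 1 — soil moisture deficit:
  SMD = (32.8 - 28.3)/100 * 0.5855 * 1000 = 26.3475 mm
Step 2 — daily crop ET (ETc = ET0*Kc):
  ETc = 7.633 * 0.3280 = 2.50362 mm/day
Step 3 — irrigation interval (SMD/ETc):
  interval = 26.3475 / 2.50362 = 10.52 days
Therefore the irrigation interval = 10.52 days.


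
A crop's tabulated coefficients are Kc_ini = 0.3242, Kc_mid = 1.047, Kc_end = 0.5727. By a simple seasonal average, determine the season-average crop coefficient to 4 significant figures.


Approach: apply a simple seasonal average, Kc_avg = (Kc_ini + Kc_mid + Kc_end)/3.
Kc_avg = (0.3242 + 1.047 + 0.5727)/3 = 0.6480
Therefore the season-average crop coefficient = 0.6480.


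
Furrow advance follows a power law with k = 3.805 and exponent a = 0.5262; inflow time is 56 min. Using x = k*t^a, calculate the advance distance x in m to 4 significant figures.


x = 3.805 * 56^0.5262 = 31.64 m
Therefore the advance distance x = 31.64 m.


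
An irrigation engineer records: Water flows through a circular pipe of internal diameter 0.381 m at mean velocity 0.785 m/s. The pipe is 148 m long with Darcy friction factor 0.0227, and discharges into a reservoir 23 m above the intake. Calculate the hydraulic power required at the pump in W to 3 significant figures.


Approach: apply continuity + Darcy-Weisbach + hydraulic power, Q = A*v; hf = f*(L/D)*(v^2/(2g)); H = static + hf; P = rho*g*Q*H.
Step 1 — flow rate (continuity, Q = A*v):
  A = pi*(0.381/2)^2 = 0.11401 m^2
  Q = 0.11401 * 0.785 = 0.089497 m^3/s
Step 2 — friction head loss (Darcy-Weisbach):
  hf = 0.0227 * (148/0.381) * (0.785^2 / (2*9.81))
  hf = 0.27695 m
Step 3 — total head: H = 23 + 0.27695 = 23.277 m
Step 4 — hydraulic power (P = rho*g*Q*H):
  P = 1000 * 9.81 * 0.089497 * 23.277 = 20400 W
Therefore the hydraulic power required at the pump = 20400 W.


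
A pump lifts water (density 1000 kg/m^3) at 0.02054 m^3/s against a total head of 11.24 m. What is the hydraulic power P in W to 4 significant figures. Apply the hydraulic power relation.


Approach: apply the hydraulic power relation, P = rho*g*Q*H.
P = 1000 * 9.81 * 0.02054 * 11.24 = 2265 W
Therefore the hydraulic power P = 2265 W.


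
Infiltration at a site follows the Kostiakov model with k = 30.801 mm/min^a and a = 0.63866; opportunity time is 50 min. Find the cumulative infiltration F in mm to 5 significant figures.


Approach: apply the Kostiakov infiltration equation, F = k*t^a.
F = 30.801 * 50^0.63866 = 374.65 mm
Therefore the cumulative infiltration F = 374.65 mm.


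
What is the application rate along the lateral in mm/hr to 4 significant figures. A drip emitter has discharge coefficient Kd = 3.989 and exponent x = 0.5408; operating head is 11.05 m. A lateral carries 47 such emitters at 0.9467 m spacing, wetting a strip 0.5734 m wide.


Approach: apply the emitter equation with a lateral mass balance, q = Kd*h^x; Q = n*q; rate = Q/(n*spacing*width).
Step 1 — single emitter flow (q = Kd*h^x):
  q = 3.989 * 11.05^0.5408 = 14.6256 L/hr
Step 2 — total lateral flow: Q = 47 * 14.6256 = 687.404 L/hr
Step 3 — wetted area: A = 47 * 0.9467 * 0.5734 = 25.5134 m^2
Step 4 — application rate: Q/A = 687.404/25.5134 = 26.94 mm/hr
Therefore the application rate along the lateral = 26.94 mm/hr.


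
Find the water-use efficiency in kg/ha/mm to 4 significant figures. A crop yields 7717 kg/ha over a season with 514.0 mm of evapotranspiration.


Approach: apply the water-use efficiency ratio, WUE = yield/ET.
WUE = 7717 / 514.0 = 15.01 kg/ha/mm
Therefore the water-use efficiency = 15.01 kg/ha/mm.


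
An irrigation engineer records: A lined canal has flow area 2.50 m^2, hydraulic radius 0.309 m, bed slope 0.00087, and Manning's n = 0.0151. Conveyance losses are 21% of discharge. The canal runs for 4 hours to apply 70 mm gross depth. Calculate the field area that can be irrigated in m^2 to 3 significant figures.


Approach: apply Manning's equation with a conveyance and depth budget, Q = (1/n)*A*R^(2/3)*S^(1/2); Q_field = Q*(1-loss); Area = Q_field*t/(d/1000).
Step 1 — canal discharge (Manning's equation):
  Q = (1/0.0151) * 2.50 * 0.309^(2/3) * 0.00087^(1/2) = 2.2320 m^3/s
Step 2 — delivered flow: Q_field = 2.2320*(1 - 21/100) = 1.7633 m^3/s
Step 3 — volume delivered: V = 1.7633 * 4*3600 = 25391 m^3
Step 4 — area served: A = V / (depth/1000) = 25391 / 0.07 = 363000 m^2
Therefore the field area that can be irrigated = 363000 m^2.


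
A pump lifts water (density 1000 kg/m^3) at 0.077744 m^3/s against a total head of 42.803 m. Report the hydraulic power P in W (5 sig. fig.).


Approach: apply the hydraulic power relation, P = rho*g*Q*H.
P = 1000 * 9.81 * 0.077744 * 42.803 = 32645 W
Therefore the hydraulic power P = 32645 W.


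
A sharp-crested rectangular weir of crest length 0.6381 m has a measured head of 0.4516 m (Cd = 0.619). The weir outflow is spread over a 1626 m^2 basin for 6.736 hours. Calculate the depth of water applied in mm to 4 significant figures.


Approach: apply the rectangular weir equation with a volume-to-depth conversion, Q = (2/3)*Cd*L*sqrt(2g)*H^1.5; d = Q*t/A * 1000.
Step 1 — weir discharge:
  Q = (2/3)*0.619*0.6381*sqrt(2*9.81)*0.4516^1.5 = 0.353972 m^3/s
Step 2 — volume: V = 0.353972 * 6.736*3600 = 8583.67 m^3
Step 3 — depth: d = V/A * 1000 = 8583.67/1626 * 1000 = 5279 mm
Therefore the depth of water applied = 5279 mm.


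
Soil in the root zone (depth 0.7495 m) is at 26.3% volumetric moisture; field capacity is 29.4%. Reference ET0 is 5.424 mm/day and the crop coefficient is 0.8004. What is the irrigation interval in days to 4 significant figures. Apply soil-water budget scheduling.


Approach: apply soil-water budget scheduling, SMD = (FC-theta)/100*depth*1000; ETc = ET0*Kc; interval = SMD/ETc.
Step 1 — soil moisture deficit:
  SMD = (29.4 - 26.3)/100 * 0.7495 * 1000 = 23.2345 mm
Step 2 — daily crop ET (ETc = ET0*Kc):
  ETc = 5.424 * 0.8004 = 4.34137 mm/day
Step 3 — irrigation interval (SMD/ETc):
  interval = 23.2345 / 4.34137 = 5.352 days
Therefore the irrigation interval = 5.352 days.


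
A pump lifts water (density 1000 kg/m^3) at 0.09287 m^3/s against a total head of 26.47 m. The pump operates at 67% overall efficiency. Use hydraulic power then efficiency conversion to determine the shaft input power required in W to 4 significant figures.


Approach: apply hydraulic power then efficiency conversion, P = rho*g*Q*H; P_in = P/eta.
Step 1 — hydraulic power (P = rho*g*Q*H):
  P = 1000 * 9.81 * 0.09287 * 26.47 = 24115.6 W
Step 2 — input power: P_in = P/eta = 24115.6 / 0.67 = 35990 W
Therefore the shaft input power required = 35990 W.


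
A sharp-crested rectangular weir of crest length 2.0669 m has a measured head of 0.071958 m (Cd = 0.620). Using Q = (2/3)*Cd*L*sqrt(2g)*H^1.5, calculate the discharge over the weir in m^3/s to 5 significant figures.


Q = (2/3)*0.620*2.0669*sqrt(2*9.81)*0.071958^1.5 = 0.073045 m^3/s
Therefore the discharge over the weir = 0.073045 m^3/s.


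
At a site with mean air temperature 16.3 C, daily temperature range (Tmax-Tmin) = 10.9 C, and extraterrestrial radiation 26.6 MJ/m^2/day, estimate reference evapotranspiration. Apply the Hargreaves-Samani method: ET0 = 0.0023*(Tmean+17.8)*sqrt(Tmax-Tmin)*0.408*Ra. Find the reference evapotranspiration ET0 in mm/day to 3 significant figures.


ET0 = 0.0023*(16.3+17.8)*sqrt(10.9)*0.408*26.6 = 2.81 mm/day
Therefore the reference evapotranspiration ET0 = 2.81 mm/day.


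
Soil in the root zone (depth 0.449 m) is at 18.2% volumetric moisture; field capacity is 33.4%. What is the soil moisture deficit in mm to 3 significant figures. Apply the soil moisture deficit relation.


Approach: apply the soil moisture deficit relation, SMD = (FC - theta)/100 * depth * 1000.
SMD = (33.4 - 18.2)/100 * 0.449 * 1000 = 68.2 mm
Therefore the soil moisture deficit = 68.2 mm.


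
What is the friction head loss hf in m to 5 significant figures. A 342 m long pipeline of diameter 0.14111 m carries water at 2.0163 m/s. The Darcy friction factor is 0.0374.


Approach: apply the Darcy-Weisbach equation, hf = f*(L/D)*(v^2/(2g)).
hf = 0.0374 * (342/0.14111) * (2.0163^2 / (2*9.81))
hf = 18.782 m
Therefore the friction head loss hf = 18.782 m.


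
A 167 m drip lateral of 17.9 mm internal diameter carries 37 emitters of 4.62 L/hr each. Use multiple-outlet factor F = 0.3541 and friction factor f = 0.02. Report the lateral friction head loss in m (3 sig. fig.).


Approach: apply Darcy-Weisbach with the multiple-outlet F-factor, Q = n*q/(3600*1000) m^3/s; v = Q/A; hf = F*f*(L/D)*(v^2/(2g)).
Q = 37*4.62/(3600*1000) = 4.7483e-05 m^3/s
A = pi*(17.9e-3/2)^2 = 2.5165e-04 m^2, so v = Q/A = 0.18869 m/s
hf = 0.3541*0.02*(167/0.0179)*(0.18869^2/(2*9.81)) = 0.120 m
Therefore the lateral friction head loss = 0.120 m.


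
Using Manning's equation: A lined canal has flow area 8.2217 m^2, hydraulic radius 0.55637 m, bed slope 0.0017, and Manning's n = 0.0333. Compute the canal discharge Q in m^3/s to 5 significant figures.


Approach: apply Manning's equation, Q = (1/n)*A*R^(2/3)*S^(1/2).
Q = (1/0.0333) * 8.2217 * 0.55637^(2/3) * 0.0017^(1/2) = 6.8863 m^3/s
Therefore the canal discharge Q = 6.8863 m^3/s.


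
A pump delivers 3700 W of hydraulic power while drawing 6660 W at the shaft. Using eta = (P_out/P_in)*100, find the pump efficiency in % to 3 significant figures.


eta = (3700 / 6660) * 100 = 55.6 %
Therefore the pump efficiency = 55.6 %.


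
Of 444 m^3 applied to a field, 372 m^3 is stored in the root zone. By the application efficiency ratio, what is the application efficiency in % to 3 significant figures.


Approach: apply the application efficiency ratio, Ea = (stored/applied)*100.
Ea = (372/444)*100 = 83.8 %
Therefore the application efficiency = 83.8 %.


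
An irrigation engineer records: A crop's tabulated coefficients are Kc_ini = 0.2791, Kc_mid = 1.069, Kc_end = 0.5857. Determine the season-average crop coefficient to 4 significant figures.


Approach: apply a simple seasonal average, Kc_avg = (Kc_ini + Kc_mid + Kc_end)/3.
Kc_avg = (0.2791 + 1.069 + 0.5857)/3 = 0.6446
Therefore the season-average crop coefficient = 0.6446.


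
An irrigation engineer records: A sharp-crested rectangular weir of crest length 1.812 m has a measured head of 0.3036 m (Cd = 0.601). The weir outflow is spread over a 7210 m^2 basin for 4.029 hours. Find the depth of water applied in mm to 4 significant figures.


Approach: apply the rectangular weir equation with a volume-to-depth conversion, Q = (2/3)*Cd*L*sqrt(2g)*H^1.5; d = Q*t/A * 1000.
Step 1 — weir discharge:
  Q = (2/3)*0.601*1.812*sqrt(2*9.81)*0.3036^1.5 = 0.537952 m^3/s
Step 2 — volume: V = 0.537952 * 4.029*3600 = 7802.67 m^3
Step 3 — depth: d = V/A * 1000 = 7802.67/7210 * 1000 = 1082 mm
Therefore the depth of water applied = 1082 mm.


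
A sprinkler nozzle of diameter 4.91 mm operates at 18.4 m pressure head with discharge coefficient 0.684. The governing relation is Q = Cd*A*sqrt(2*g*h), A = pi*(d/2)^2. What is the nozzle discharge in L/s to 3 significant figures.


A = pi*(4.91e-3/2)^2 = 1.8934e-05 m^2
Q = 0.684 * 1.8934e-05 * sqrt(2*9.81*18.4) * 1000 = 0.246 L/s
Therefore the nozzle discharge = 0.246 L/s.


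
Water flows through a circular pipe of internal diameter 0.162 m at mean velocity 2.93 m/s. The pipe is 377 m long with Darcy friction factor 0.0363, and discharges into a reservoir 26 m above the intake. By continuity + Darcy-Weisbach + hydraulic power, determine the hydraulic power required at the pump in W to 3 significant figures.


Approach: apply continuity + Darcy-Weisbach + hydraulic power, Q = A*v; hf = f*(L/D)*(v^2/(2g)); H = static + hf; P = rho*g*Q*H.
Step 1 — flow rate (continuity, Q = A*v):
  A = pi*(0.162/2)^2 = 0.020612 m^2
  Q = 0.020612 * 2.93 = 0.060393 m^3/s
Step 2 — friction head loss (Darcy-Weisbach):
  hf = 0.0363 * (377/0.162) * (2.93^2 / (2*9.81))
  hf = 36.963 m
Step 3 — total head: H = 26 + 36.963 = 62.963 m
Step 4 — hydraulic power (P = rho*g*Q*H):
  P = 1000 * 9.81 * 0.060393 * 62.963 = 37300 W
Therefore the hydraulic power required at the pump = 37300 W.


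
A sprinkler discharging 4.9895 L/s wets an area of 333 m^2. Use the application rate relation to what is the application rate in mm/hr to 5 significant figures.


Approach: apply the application rate relation, rate = (Q/A)*3600.
rate = (4.9895 / 333) * 3600 = 53.941 mm/hr
Therefore the application rate = 53.941 mm/hr.


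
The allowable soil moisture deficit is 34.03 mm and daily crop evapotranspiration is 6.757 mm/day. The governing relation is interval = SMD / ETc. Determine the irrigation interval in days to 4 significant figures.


interval = 34.03 / 6.757 = 5.036 days
Therefore the irrigation interval = 5.036 days.


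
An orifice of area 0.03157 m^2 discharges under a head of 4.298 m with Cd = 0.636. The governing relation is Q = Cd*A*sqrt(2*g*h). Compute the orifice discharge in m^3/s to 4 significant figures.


Q = 0.636 * 0.03157 * sqrt(2*9.81*4.298) = 0.1844 m^3/s
Therefore the orifice discharge = 0.1844 m^3/s.


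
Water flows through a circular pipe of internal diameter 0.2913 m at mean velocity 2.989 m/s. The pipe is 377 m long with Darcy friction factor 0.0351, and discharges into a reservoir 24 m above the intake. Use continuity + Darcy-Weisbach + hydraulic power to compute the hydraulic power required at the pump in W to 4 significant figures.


Approach: apply continuity + Darcy-Weisbach + hydraulic power, Q = A*v; hf = f*(L/D)*(v^2/(2g)); H = static + hf; P = rho*g*Q*H.
Step 1 — flow rate (continuity, Q = A*v):
  A = pi*(0.2913/2)^2 = 0.0666455 m^2
  Q = 0.0666455 * 2.989 = 0.199203 m^3/s
Step 2 — friction head loss (Darcy-Weisbach):
  hf = 0.0351 * (377/0.2913) * (2.989^2 / (2*9.81))
  hf = 20.6853 m
Step 3 — total head: H = 24 + 20.6853 = 44.6853 m
Step 4 — hydraulic power (P = rho*g*Q*H):
  P = 1000 * 9.81 * 0.199203 * 44.6853 = 87320 W
Therefore the hydraulic power required at the pump = 87320 W.


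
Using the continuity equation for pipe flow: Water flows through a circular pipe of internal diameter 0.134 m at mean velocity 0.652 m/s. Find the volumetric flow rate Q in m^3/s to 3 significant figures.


Approach: apply the continuity equation for pipe flow, Q = A * v with A = pi*(D/2)^2.
A = pi*(0.134/2)^2 = 0.014103 m^2
Q = 0.014103 * 0.652 = 0.00919 m^3/s
Therefore the volumetric flow rate Q = 0.00919 m^3/s.


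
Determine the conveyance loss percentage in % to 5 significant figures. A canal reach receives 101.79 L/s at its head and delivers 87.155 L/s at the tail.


Approach: apply the conveyance loss ratio, loss% = ((Q_head - Q_tail)/Q_head)*100.
loss = ((101.79 - 87.155)/101.79)*100 = 14.378 %
Therefore the conveyance loss percentage = 14.378 %.


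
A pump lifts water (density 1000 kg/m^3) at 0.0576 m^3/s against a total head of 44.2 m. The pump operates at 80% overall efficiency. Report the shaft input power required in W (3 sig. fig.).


Approach: apply hydraulic power then efficiency conversion, P = rho*g*Q*H; P_in = P/eta.
Step 1 — hydraulic power (P = rho*g*Q*H):
  P = 1000 * 9.81 * 0.0576 * 44.2 = 24975 W
Step 2 — input power: P_in = P/eta = 24975 / 0.8 = 31200 W
Therefore the shaft input power required = 31200 W.


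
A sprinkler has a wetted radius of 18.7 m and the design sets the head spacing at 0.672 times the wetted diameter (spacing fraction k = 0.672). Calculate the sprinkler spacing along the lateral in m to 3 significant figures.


Approach: apply the sprinkler spacing rule (spacing as a fraction of wetted diameter), S = k*(2*R).
S = 0.672 * (2 * 18.7) = 25.1 m
Therefore the sprinkler spacing along the lateral = 25.1 m.


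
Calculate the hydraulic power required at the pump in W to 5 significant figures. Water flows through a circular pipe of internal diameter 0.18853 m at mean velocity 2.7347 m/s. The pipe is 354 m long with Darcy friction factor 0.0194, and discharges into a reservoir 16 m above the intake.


Approach: apply continuity + Darcy-Weisbach + hydraulic power, Q = A*v; hf = f*(L/D)*(v^2/(2g)); H = static + hf; P = rho*g*Q*H.
Step 1 — flow rate (continuity, Q = A*v):
  A = pi*(0.18853/2)^2 = 0.02791585 m^2
  Q = 0.02791585 * 2.7347 = 0.07634147 m^3/s
Step 2 — friction head loss (Darcy-Weisbach):
  hf = 0.0194 * (354/0.18853) * (2.7347^2 / (2*9.81))
  hf = 13.88497 m
Step 3 — total head: H = 16 + 13.88497 = 29.88497 m
Step 4 — hydraulic power (P = rho*g*Q*H):
  P = 1000 * 9.81 * 0.07634147 * 29.88497 = 22381 W
Therefore the hydraulic power required at the pump = 22381 W.


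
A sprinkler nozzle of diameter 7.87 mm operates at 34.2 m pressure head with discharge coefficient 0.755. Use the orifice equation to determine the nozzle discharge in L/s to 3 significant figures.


Approach: apply the orifice equation, Q = Cd*A*sqrt(2*g*h), A = pi*(d/2)^2.
A = pi*(7.87e-3/2)^2 = 4.8645e-05 m^2
Q = 0.755 * 4.8645e-05 * sqrt(2*9.81*34.2) * 1000 = 0.951 L/s
Therefore the nozzle discharge = 0.951 L/s.


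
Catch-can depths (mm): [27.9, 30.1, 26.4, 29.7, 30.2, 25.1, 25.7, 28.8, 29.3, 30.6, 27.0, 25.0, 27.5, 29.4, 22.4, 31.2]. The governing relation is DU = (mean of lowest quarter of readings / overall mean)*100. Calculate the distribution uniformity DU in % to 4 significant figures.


sorted lowest 4 of 16: [22.4, 25.0, 25.1, 25.7] -> mean = 24.5500 mm
overall mean = 27.8938 mm
DU = (24.5500/27.8938)*100 = 88.01 %
Therefore the distribution uniformity DU = 88.01 %.


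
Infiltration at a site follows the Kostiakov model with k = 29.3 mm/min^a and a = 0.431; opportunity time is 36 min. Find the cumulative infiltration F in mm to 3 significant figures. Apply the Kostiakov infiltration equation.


Approach: apply the Kostiakov infiltration equation, F = k*t^a.
F = 29.3 * 36^0.431 = 137 mm
Therefore the cumulative infiltration F = 137 mm.


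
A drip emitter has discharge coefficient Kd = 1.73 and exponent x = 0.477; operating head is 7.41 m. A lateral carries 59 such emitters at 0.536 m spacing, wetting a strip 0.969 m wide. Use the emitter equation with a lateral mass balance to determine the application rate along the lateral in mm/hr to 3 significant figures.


Approach: apply the emitter equation with a lateral mass balance, q = Kd*h^x; Q = n*q; rate = Q/(n*spacing*width).
Step 1 — single emitter flow (q = Kd*h^x):
  q = 1.73 * 7.41^0.477 = 4.4973 L/hr
Step 2 — total lateral flow: Q = 59 * 4.4973 = 265.34 L/hr
Step 3 — wetted area: A = 59 * 0.536 * 0.969 = 30.644 m^2
Step 4 — application rate: Q/A = 265.34/30.644 = 8.66 mm/hr
Therefore the application rate along the lateral = 8.66 mm/hr.


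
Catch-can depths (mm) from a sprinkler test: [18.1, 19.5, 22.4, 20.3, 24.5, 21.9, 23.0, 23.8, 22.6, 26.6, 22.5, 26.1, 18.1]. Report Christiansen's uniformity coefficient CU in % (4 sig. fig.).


Approach: apply Christiansen's uniformity coefficient, CU = (1 - mean_abs_deviation/mean)*100.
mean = 22.2615 mm
mean |d_i - mean| = 2.06272 mm
CU = (1 - 2.06272/22.2615)*100 = 90.73 %
Therefore Christiansen's uniformity coefficient CU = 90.73 %.


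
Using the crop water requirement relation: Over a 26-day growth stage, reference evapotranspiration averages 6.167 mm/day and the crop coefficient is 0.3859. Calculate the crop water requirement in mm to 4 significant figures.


Approach: apply the crop water requirement relation, CWR = ET0 * Kc * days.
CWR = 6.167 * 0.3859 * 26 = 61.88 mm
Therefore the crop water requirement = 61.88 mm.


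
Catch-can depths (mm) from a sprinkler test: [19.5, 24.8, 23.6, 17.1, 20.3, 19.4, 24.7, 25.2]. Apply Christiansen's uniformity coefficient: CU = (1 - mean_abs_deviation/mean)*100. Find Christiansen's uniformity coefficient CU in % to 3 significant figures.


mean = 21.825 mm
mean |d_i - mean| = 2.7500 mm
CU = (1 - 2.7500/21.825)*100 = 87.4 %
Therefore Christiansen's uniformity coefficient CU = 87.4 %.


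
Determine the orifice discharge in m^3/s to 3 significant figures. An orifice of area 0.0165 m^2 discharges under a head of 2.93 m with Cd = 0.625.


Approach: apply the orifice equation, Q = Cd*A*sqrt(2*g*h).
Q = 0.625 * 0.0165 * sqrt(2*9.81*2.93) = 0.0782 m^3/s
Therefore the orifice discharge = 0.0782 m^3/s.


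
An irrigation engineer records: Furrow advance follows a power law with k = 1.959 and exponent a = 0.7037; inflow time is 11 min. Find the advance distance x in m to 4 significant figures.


Approach: apply the power-law advance function, x = k*t^a.
x = 1.959 * 11^0.7037 = 10.59 m
Therefore the advance distance x = 10.59 m.


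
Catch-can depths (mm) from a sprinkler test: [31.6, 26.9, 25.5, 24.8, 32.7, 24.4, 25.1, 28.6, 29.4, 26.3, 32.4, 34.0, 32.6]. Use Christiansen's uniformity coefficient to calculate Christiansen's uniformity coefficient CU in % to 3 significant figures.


Approach: apply Christiansen's uniformity coefficient, CU = (1 - mean_abs_deviation/mean)*100.
mean = 28.792 mm
mean |d_i - mean| = 3.0686 mm
CU = (1 - 3.0686/28.792)*100 = 89.3 %
Therefore Christiansen's uniformity coefficient CU = 89.3 %.


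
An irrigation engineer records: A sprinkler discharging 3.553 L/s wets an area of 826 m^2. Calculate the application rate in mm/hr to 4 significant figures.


Approach: apply the application rate relation, rate = (Q/A)*3600.
rate = (3.553 / 826) * 3600 = 15.49 mm/hr
Therefore the application rate = 15.49 mm/hr.


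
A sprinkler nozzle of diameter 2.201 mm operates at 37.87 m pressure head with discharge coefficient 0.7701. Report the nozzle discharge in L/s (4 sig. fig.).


Approach: apply the orifice equation, Q = Cd*A*sqrt(2*g*h), A = pi*(d/2)^2.
A = pi*(2.201e-3/2)^2 = 3.80478e-06 m^2
Q = 0.7701 * 3.80478e-06 * sqrt(2*9.81*37.87) * 1000 = 0.07987 L/s
Therefore the nozzle discharge = 0.07987 L/s.


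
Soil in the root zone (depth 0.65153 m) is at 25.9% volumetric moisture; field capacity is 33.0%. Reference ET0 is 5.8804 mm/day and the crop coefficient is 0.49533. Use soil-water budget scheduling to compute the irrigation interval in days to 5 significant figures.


Approach: apply soil-water budget scheduling, SMD = (FC-theta)/100*depth*1000; ETc = ET0*Kc; interval = SMD/ETc.
Step 1 — soil moisture deficit:
  SMD = (33.0 - 25.9)/100 * 0.65153 * 1000 = 46.25863 mm
Step 2 — daily crop ET (ETc = ET0*Kc):
  ETc = 5.8804 * 0.49533 = 2.912739 mm/day
Step 3 — irrigation interval (SMD/ETc):
  interval = 46.25863 / 2.912739 = 15.881 days
Therefore the irrigation interval = 15.881 days.


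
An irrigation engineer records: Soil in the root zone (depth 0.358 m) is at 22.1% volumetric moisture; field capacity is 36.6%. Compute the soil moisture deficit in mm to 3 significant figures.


Approach: apply the soil moisture deficit relation, SMD = (FC - theta)/100 * depth * 1000.
SMD = (36.6 - 22.1)/100 * 0.358 * 1000 = 51.9 mm
Therefore the soil moisture deficit = 51.9 mm.


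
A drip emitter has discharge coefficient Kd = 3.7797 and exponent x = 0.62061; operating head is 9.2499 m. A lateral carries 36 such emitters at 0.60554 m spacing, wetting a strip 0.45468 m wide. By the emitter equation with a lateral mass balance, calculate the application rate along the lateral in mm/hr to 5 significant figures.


Approach: apply the emitter equation with a lateral mass balance, q = Kd*h^x; Q = n*q; rate = Q/(n*spacing*width).
Step 1 — single emitter flow (q = Kd*h^x):
  q = 3.7797 * 9.2499^0.62061 = 15.03321 L/hr
Step 2 — total lateral flow: Q = 36 * 15.03321 = 541.1955 L/hr
Step 3 — wetted area: A = 36 * 0.60554 * 0.45468 = 9.911769 m^2
Step 4 — application rate: Q/A = 541.1955/9.911769 = 54.601 mm/hr
Therefore the application rate along the lateral = 54.601 mm/hr.


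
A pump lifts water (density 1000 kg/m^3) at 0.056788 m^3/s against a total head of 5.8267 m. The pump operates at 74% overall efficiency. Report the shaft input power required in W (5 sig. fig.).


Approach: apply hydraulic power then efficiency conversion, P = rho*g*Q*H; P_in = P/eta.
Step 1 — hydraulic power (P = rho*g*Q*H):
  P = 1000 * 9.81 * 0.056788 * 5.8267 = 3245.998 W
Step 2 — input power: P_in = P/eta = 3245.998 / 0.74 = 4386.5 W
Therefore the shaft input power required = 4386.5 W.


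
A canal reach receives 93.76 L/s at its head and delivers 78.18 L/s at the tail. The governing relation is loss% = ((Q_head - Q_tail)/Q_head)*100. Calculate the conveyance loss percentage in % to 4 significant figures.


loss = ((93.76 - 78.18)/93.76)*100 = 16.62 %
Therefore the conveyance loss percentage = 16.62 %.


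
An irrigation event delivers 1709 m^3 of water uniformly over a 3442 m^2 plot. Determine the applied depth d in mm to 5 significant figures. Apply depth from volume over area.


Approach: apply depth from volume over area, d = (V/A)*1000.
d = (1709 / 3442) * 1000 = 496.51 mm
Therefore the applied depth d = 496.51 mm.


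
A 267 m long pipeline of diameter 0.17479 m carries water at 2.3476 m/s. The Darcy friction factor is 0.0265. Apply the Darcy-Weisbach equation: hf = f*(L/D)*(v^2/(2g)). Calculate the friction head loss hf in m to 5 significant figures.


hf = 0.0265 * (267/0.17479) * (2.3476^2 / (2*9.81))
hf = 11.371 m
Therefore the friction head loss hf = 11.371 m.


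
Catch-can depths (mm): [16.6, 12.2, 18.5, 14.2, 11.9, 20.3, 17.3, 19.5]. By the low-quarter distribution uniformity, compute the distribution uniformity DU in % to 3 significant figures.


Approach: apply the low-quarter distribution uniformity, DU = (mean of lowest quarter of readings / overall mean)*100.
sorted lowest 2 of 8: [11.9, 12.2] -> mean = 12.050 mm
overall mean = 16.312 mm
DU = (12.050/16.312)*100 = 73.9 %
Therefore the distribution uniformity DU = 73.9 %.


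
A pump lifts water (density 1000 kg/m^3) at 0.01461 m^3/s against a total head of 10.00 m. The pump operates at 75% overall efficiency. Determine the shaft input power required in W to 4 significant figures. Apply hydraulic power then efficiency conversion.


Approach: apply hydraulic power then efficiency conversion, P = rho*g*Q*H; P_in = P/eta.
Step 1 — hydraulic power (P = rho*g*Q*H):
  P = 1000 * 9.81 * 0.01461 * 10.00 = 1433.24 W
Step 2 — input power: P_in = P/eta = 1433.24 / 0.75 = 1911 W
Therefore the shaft input power required = 1911 W.


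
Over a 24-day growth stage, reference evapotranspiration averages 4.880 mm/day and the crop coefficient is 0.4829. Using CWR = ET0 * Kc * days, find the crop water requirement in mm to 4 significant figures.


CWR = 4.880 * 0.4829 * 24 = 56.56 mm
Therefore the crop water requirement = 56.56 mm.


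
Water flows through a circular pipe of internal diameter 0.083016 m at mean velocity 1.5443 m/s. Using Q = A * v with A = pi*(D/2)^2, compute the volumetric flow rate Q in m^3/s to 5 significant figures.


A = pi*(0.083016/2)^2 = 0.005412694 m^2
Q = 0.005412694 * 1.5443 = 0.0083588 m^3/s
Therefore the volumetric flow rate Q = 0.0083588 m^3/s.


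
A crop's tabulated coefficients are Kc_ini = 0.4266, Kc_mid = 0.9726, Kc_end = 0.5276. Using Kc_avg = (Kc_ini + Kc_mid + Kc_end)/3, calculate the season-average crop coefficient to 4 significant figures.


Kc_avg = (0.4266 + 0.9726 + 0.5276)/3 = 0.6423
Therefore the season-average crop coefficient = 0.6423.


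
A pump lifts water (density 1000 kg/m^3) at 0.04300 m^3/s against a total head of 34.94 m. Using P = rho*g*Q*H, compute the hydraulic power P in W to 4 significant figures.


P = 1000 * 9.81 * 0.04300 * 34.94 = 14740 W
Therefore the hydraulic power P = 14740 W.


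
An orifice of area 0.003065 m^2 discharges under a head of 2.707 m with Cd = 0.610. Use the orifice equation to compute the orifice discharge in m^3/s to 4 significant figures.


Approach: apply the orifice equation, Q = Cd*A*sqrt(2*g*h).
Q = 0.610 * 0.003065 * sqrt(2*9.81*2.707) = 0.01363 m^3/s
Therefore the orifice discharge = 0.01363 m^3/s.


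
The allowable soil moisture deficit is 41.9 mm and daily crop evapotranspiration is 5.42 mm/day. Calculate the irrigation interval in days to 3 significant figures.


Approach: apply the irrigation interval relation, interval = SMD / ETc.
interval = 41.9 / 5.42 = 7.73 days
Therefore the irrigation interval = 7.73 days.


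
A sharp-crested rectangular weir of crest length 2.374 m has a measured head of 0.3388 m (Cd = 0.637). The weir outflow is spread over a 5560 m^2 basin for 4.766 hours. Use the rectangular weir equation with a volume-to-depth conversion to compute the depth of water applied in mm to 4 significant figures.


Approach: apply the rectangular weir equation with a volume-to-depth conversion, Q = (2/3)*Cd*L*sqrt(2g)*H^1.5; d = Q*t/A * 1000.
Step 1 — weir discharge:
  Q = (2/3)*0.637*2.374*sqrt(2*9.81)*0.3388^1.5 = 0.880630 m^3/s
Step 2 — volume: V = 0.880630 * 4.766*3600 = 15109.5 m^3
Step 3 — depth: d = V/A * 1000 = 15109.5/5560 * 1000 = 2718 mm
Therefore the depth of water applied = 2718 mm.


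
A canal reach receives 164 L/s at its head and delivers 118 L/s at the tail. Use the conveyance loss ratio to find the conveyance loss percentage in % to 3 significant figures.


Approach: apply the conveyance loss ratio, loss% = ((Q_head - Q_tail)/Q_head)*100.
loss = ((164 - 118)/164)*100 = 28.0 %
Therefore the conveyance loss percentage = 28.0 %.


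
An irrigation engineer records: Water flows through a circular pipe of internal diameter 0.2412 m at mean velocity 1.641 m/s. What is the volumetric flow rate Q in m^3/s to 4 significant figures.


Approach: apply the continuity equation for pipe flow, Q = A * v with A = pi*(D/2)^2.
A = pi*(0.2412/2)^2 = 0.0456925 m^2
Q = 0.0456925 * 1.641 = 0.07498 m^3/s
Therefore the volumetric flow rate Q = 0.07498 m^3/s.


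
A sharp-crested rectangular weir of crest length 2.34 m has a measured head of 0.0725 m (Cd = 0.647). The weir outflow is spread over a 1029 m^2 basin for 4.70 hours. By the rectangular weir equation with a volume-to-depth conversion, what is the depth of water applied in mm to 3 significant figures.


Approach: apply the rectangular weir equation with a volume-to-depth conversion, Q = (2/3)*Cd*L*sqrt(2g)*H^1.5; d = Q*t/A * 1000.
Step 1 — weir discharge:
  Q = (2/3)*0.647*2.34*sqrt(2*9.81)*0.0725^1.5 = 0.087274 m^3/s
Step 2 — volume: V = 0.087274 * 4.70*3600 = 1476.7 m^3
Step 3 — depth: d = V/A * 1000 = 1476.7/1029 * 1000 = 1440 mm
Therefore the depth of water applied = 1440 mm.


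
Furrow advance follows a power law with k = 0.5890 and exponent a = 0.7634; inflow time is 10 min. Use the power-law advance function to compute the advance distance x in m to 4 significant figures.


Approach: apply the power-law advance function, x = k*t^a.
x = 0.5890 * 10^0.7634 = 3.416 m
Therefore the advance distance x = 3.416 m.


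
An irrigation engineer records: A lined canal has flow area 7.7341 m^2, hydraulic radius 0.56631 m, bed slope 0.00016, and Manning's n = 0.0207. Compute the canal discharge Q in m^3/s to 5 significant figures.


Approach: apply Manning's equation, Q = (1/n)*A*R^(2/3)*S^(1/2).
Q = (1/0.0207) * 7.7341 * 0.56631^(2/3) * 0.00016^(1/2) = 3.2350 m^3/s
Therefore the canal discharge Q = 3.2350 m^3/s.


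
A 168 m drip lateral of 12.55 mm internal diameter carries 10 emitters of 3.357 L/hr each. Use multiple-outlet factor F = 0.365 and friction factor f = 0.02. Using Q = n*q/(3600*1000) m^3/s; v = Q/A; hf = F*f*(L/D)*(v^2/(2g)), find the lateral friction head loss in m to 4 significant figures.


Q = 10*3.357/(3600*1000) = 9.32500e-06 m^3/s
A = pi*(12.55e-3/2)^2 = 1.23702e-04 m^2, so v = Q/A = 0.0753827 m/s
hf = 0.365*0.02*(168/0.01255)*(0.0753827^2/(2*9.81)) = 0.02830 m
Therefore the lateral friction head loss = 0.02830 m.
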